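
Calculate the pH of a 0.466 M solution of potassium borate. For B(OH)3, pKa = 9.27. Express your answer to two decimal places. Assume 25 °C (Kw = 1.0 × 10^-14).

pH = 11.47

B(OH)4- is the conjugate base of the weak acid B(OH)3.
Ka = 10^(−9.27) = 5.37 × 10^-10
Kb = Kw/Ka = 1.0×10^-14 / 5.37 × 10^-10 = 1.86 × 10^-5
Kb = [OH-]²/(0.466 − [OH-]) = 1.86 × 10^-5
Neglecting [OH-] in the denominator: [OH-] = √(1.86 × 10^-5 × 0.466) = 2.94 × 10^-3 M
pOH = 2.53, so pH = 14.00 − pOH = 11.47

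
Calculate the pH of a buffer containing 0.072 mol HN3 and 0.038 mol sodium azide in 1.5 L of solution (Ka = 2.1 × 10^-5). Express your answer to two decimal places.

pKa = −log(2.1 × 10^-5) = 4.678
Henderson–Hasselbalch: pH = pKa + log([N3-]/[HN3]) = 4.678 + log(0.038/0.072)
pH = 4.678 + (-0.278) = 4.40

pH = 4.40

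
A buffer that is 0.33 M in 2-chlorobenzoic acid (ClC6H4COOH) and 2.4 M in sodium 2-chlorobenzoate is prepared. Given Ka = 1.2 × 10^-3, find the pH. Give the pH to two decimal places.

pKa = −log(1.2 × 10^-3) = 2.921
pH = pKa + log([A⁻]/[HA]) = 2.921 + log(2.4/0.33)
pH = 2.921 + (+0.862) = 3.78

pH = 3.78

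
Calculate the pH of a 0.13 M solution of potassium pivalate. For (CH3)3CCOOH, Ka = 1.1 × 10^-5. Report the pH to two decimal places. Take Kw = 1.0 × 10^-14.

(CH3)3CCOO- is the conjugate base of the weak acid (CH3)3CCOOH.
Kb = Kw/Ka = 1.0×10^-14 / 1.1 × 10^-5 = 9.09 × 10^-10
From the ICE table, Kb = x²/(0.13 − x) = 9.09 × 10^-10.
Since Kb ≪ C₀, x ≈ √(Kb·C₀) = 1.09 × 10^-5 M.
(x/C₀ = 0.0084% < 5%, so the approximation holds.)
pOH = −log(1.09 × 10^-5) = 4.96; pH = 14.00 − 4.96 = 9.04

pH = 9.04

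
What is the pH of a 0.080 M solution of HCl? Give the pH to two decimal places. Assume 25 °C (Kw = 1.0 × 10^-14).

HCl is a strong acid and dissociates completely, so [H+] = 0.080 M.
pH = -log(0.08) = 1.10

pH = 1.10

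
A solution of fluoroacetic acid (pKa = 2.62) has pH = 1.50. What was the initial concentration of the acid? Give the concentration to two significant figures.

C₀ = 4.5 × 10^-1 M

[H+] = 10^(-1.50) = 3.16 × 10^-2 M = x
Ka = 10^(−2.62) = 2.40 × 10^-3
Ka = x²/(C₀ − x) ⇒ C₀ = x + x²/Ka
C₀ = 3.16 × 10^-2 + (3.16 × 10^-2)²/(2.40 × 10^-3) = 4.48 × 10^-1 M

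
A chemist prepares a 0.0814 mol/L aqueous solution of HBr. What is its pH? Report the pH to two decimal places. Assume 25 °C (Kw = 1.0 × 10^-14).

HBr is a strong acid and dissociates completely, so [H+] = 0.0814 M.
pH = -log(0.0814) = 1.09

pH = 1.09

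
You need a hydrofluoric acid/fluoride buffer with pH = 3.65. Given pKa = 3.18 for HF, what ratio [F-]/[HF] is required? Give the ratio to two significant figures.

pH = pKa + log(r) ⇒ log(r) = 3.65 − 3.18 = +0.47
r = [F-]/[HF] = 10^(+0.47) = 2.95

ratio = 3.0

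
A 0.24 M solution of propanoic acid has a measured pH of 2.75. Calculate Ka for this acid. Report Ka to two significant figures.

Ka = 1.3 × 10^-5

[H+] = 10^(-2.75) = 1.78 × 10^-3 M
At equilibrium [HA] = 0.24 − 1.78 × 10^-3 = 2.38 × 10^-1 M
Ka = [H+][A-]/[HA] = (1.78 × 10^-3)² / 2.38 × 10^-1 = 1.3 × 10^-5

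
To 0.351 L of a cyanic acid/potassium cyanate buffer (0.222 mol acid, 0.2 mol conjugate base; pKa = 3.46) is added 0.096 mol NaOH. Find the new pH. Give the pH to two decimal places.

pH = 3.83

OH- converts HOCN to OCN-: HOCN → 0.126 mol, OCN- → 0.296 mol.
pH = pKa + log(n_OCN-/n_HOCN) = 3.46 + log(0.296/0.126) = 3.46 + (+0.371)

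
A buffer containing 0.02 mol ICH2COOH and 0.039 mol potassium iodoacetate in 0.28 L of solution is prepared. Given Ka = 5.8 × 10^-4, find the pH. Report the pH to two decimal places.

pKa = −log(5.8 × 10^-4) = 3.237
Using pH = pKa + log([base]/[acid]) with [base]/[acid] = 0.039/0.02:
pH = 3.237 + (+0.290) = 3.53

pH = 3.53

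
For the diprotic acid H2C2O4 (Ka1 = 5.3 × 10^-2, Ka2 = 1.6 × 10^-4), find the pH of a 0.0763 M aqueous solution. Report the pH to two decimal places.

pH = 1.37

Since Ka1 ≫ Ka2, the first ionization dominates [H+].
Ka1 = x²/(0.0763 − x) = 5.3 × 10^-2
Solving the quadratic: x = (−Ka1 + √(Ka1² + 4·Ka1·C₀))/2 = 4.24 × 10^-2 M
pH = −log(4.24 × 10^-2) = 1.37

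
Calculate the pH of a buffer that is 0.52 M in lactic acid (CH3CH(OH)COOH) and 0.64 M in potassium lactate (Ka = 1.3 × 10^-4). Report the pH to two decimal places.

pKa = −log(1.3 × 10^-4) = 3.886
Using pH = pKa + log([base]/[acid]) with [base]/[acid] = 0.64/0.52:
pH = 3.886 + (+0.090) = 3.98

pH = 3.98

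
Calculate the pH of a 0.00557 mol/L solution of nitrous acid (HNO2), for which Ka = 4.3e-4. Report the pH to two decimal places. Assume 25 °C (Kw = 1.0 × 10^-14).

HNO2 ⇌ NO2- + H+
Ka = [H+]²/(0.00557 − [H+]) = 4.3 × 10^-4
Here C₀/Ka ≈ 13, so the small-[H+] approximation fails. Use the quadratic:
[H+] = [−0.00043 + √(0.00043² + 9.58e-06)]/2 = 1.35 × 10^-3 M
pH = −log[H+] = −log(1.35 × 10^-3) = 2.87

pH = 2.87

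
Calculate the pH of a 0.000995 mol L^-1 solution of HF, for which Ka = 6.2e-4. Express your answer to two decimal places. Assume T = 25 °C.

HF ⇌ F- + H+
From the ICE table, Ka = x²/(0.000995 − x) = 6.2 × 10^-4.
Here C₀/Ka ≈ 1.6, so the small-x approximation fails. Use the quadratic:
x = [−0.00062 + √(0.00062² + 2.47e-06)]/2 = 5.34 × 10^-4 M
pH = −log[H+] = −log(5.34 × 10^-4) = 3.27

pH = 3.27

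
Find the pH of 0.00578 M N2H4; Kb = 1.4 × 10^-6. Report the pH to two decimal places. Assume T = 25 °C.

pH = 9.95

N2H4 + H2O ⇌ N2H5+ + OH-
Let x = [OH-] at equilibrium. Kb = x²/(0.00578 − x).
Since Kb ≪ C₀, x ≈ √(Kb·C₀) = 9.00 × 10^-5 M.
pOH = −log(9.00 × 10^-5) = 4.05; pH = 14.00 − 4.05 = 9.95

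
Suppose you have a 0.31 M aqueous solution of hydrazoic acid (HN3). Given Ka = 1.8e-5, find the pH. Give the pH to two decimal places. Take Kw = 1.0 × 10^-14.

pH = 2.63

HN3 ⇌ N3- + H+
Let x = [H+] at equilibrium. Ka = x²/(0.31 − x).
Since Ka ≪ C₀, x ≈ √(Ka·C₀) = 2.36 × 10^-3 M.
pH = −log[H+] = −log(2.36 × 10^-3) = 2.63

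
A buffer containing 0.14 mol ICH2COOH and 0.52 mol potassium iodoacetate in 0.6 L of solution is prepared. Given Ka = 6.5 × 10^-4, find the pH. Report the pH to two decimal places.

pH = 3.76

pKa = −log(6.5 × 10^-4) = 3.187
pH = pKa + log([A⁻]/[HA]) = 3.187 + log(0.52/0.14)
pH = 3.187 + (+0.570) = 3.76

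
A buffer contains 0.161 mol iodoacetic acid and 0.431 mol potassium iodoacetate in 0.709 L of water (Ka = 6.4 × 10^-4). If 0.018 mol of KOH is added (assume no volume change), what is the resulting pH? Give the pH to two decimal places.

pH = 3.69

OH- converts ICH2COOH to ICH2COO-: ICH2COOH → 0.143 mol, ICH2COO- → 0.449 mol.
pKa = −log(6.4 × 10^-4) = 3.194
pH = pKa + log(n_ICH2COO-/n_ICH2COOH) = 3.194 + log(0.449/0.143) = 3.194 + (+0.497)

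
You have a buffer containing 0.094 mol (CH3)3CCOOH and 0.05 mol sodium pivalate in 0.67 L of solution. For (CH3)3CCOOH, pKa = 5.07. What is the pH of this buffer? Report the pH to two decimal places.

Using pH = pKa + log([base]/[acid]) with [base]/[acid] = 0.05/0.094:
pH = 5.07 + (-0.274) = 4.80

pH = 4.80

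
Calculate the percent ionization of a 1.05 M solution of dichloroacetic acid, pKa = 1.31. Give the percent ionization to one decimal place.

19.4%

Cl2CHCOOH ⇌ Cl2CHCOO- + H+; let x = [H+] at equilibrium.
Ka = 10^(−1.31) = 4.90 × 10^-2
Solve x² + 0.049x − 0.0515 = 0 → x = 2.04 × 10^-1 M
Fraction ionized = 2.04 × 10^-1 / 1.05 = 0.1943 → 19.4%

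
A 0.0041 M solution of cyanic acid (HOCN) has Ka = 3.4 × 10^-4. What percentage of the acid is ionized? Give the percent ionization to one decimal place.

24.9%

HOCN ⇌ OCN- + H+; let x = [H+] at equilibrium.
Ka = x²/(C₀ − x); solving the quadratic gives x = 1.02 × 10^-3 M.
Fraction ionized = 1.02 × 10^-3 / 0.0041 = 0.2488 → 24.9%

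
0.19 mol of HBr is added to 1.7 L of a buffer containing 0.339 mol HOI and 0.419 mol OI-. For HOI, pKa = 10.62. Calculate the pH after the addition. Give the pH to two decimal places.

After neutralization: n(HOI) = 0.529 mol, n(OI-) = 0.229 mol.
Henderson–Hasselbalch with mole ratio 0.229/0.529: pH = 10.62 + (-0.364)

pH = 10.26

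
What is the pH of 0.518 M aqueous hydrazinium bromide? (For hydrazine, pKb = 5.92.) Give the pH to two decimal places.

N2H5+ is the conjugate acid of the weak base N2H4.
Kb = 10^(−5.92) = 1.20 × 10^-6
Ka = Kw/Kb = 1.0×10^-14 / 1.20 × 10^-6 = 8.33 × 10^-9
From the ICE table, Ka = x²/(0.518 − x) = 8.33 × 10^-9.
Since Ka ≪ C₀, x ≈ √(Ka·C₀) = 6.57 × 10^-5 M.
Check: 0.013% ionized — well under 5%, approximation valid.
pH = −log[H+] = −log(6.57 × 10^-5) = 4.18

pH = 4.18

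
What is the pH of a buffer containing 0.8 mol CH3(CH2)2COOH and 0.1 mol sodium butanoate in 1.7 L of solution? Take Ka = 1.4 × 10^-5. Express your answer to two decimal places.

pKa = −log(1.4 × 10^-5) = 4.854
pH = pKa + log([A⁻]/[HA]) = 4.854 + log(0.1/0.8)
pH = 4.854 + (-0.903) = 3.95

pH = 3.95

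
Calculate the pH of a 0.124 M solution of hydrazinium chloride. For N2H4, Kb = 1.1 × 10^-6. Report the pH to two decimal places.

pH = 4.47

N2H5+ is the conjugate acid of the weak base N2H4.
Ka = Kw/Kb = 1.0×10^-14 / 1.1 × 10^-6 = 9.09 × 10^-9
Let x = [H+] at equilibrium. Ka = x²/(0.124 − x).
Assume x ≪ 0.124: x ≈ √(9.09 × 10^-9 × 0.124) = 3.36 × 10^-5 M
pH = −log(3.36 × 10^-5) = 4.47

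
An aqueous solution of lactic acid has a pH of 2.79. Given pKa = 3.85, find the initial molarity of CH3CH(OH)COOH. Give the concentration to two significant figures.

[H+] = 10^(-2.79) = 1.62 × 10^-3 M = x
Ka = 10^(−3.85) = 1.41 × 10^-4
Ka = x²/(C₀ − x) ⇒ C₀ = x + x²/Ka
C₀ = 1.62 × 10^-3 + (1.62 × 10^-3)²/(1.41 × 10^-4) = 2.02 × 10^-2 M

C₀ = 2.0 × 10^-2 M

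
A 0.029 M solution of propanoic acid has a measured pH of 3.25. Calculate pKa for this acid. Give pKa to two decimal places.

pKa = 4.95

[H+] = 10^(-3.25) = 5.62 × 10^-4 M
At equilibrium [HA] = 0.029 − 5.62 × 10^-4 = 2.84 × 10^-2 M
Ka = [H+][A-]/[HA] = (5.62 × 10^-4)² / 2.84 × 10^-2 = 1.11 × 10^-5
pKa = -log(1.11 × 10^-5) = 4.95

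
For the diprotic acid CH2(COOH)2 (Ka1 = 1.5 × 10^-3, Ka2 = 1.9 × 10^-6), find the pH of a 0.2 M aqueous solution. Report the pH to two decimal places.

Since Ka1 ≫ Ka2, the first ionization dominates [H+].
Ka1 = x²/(0.2 − x) = 1.5 × 10^-3
Solving the quadratic: x = (−Ka1 + √(Ka1² + 4·Ka1·C₀))/2 = 1.66 × 10^-2 M
pH = −log(1.66 × 10^-2) = 1.78

pH = 1.78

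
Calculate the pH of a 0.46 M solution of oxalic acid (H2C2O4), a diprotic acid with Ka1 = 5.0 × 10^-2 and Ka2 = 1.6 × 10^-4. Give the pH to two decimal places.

pH = 0.89

Since Ka1 ≫ Ka2, the first ionization dominates [H+].
Ka1 = x²/(0.46 − x) = 5.0 × 10^-2
Solving the quadratic: x = (−Ka1 + √(Ka1² + 4·Ka1·C₀))/2 = 1.29 × 10^-1 M
pH = −log(1.29 × 10^-1) = 0.89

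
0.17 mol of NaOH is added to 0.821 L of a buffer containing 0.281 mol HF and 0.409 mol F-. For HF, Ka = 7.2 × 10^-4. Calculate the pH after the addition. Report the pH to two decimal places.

pH = 3.86

OH- converts HF to F-: HF → 0.111 mol, F- → 0.579 mol.
pKa = −log(7.2 × 10^-4) = 3.143
Henderson–Hasselbalch with mole ratio 0.579/0.111: pH = 3.143 + (+0.717)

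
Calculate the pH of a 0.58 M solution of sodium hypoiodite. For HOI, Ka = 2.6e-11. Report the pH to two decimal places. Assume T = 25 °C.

OI- is the conjugate base of the weak acid HOI.
Kb = Kw/Ka = 1.0×10^-14 / 2.6 × 10^-11 = 3.85 × 10^-4
Kb = [OH-]²/(0.58 − [OH-]) = 3.85 × 10^-4
Neglecting [OH-] in the denominator: [OH-] = √(3.85 × 10^-4 × 0.58) = 1.49 × 10^-2 M
pOH = −log(1.49 × 10^-2) = 1.83; pH = 14.00 − 1.83 = 12.17

pH = 12.17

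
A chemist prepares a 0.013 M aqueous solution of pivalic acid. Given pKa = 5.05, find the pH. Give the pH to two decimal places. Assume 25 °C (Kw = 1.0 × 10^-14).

(CH3)3CCOOH ⇌ (CH3)3CCOO- + H+
Ka = 10^(−5.05) = 8.91 × 10^-6
Ka = [H+]²/(0.013 − [H+]) = 8.91 × 10^-6
Assume [H+] ≪ 0.013: [H+] ≈ √(8.91 × 10^-6 × 0.013) = 3.40 × 10^-4 M
([H+]/C₀ = 2.6% < 5%, so the approximation holds.)
pH = −log[H+] = −log(3.40 × 10^-4) = 3.47

pH = 3.47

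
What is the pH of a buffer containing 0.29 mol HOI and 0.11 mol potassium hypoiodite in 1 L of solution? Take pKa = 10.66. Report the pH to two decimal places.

Henderson–Hasselbalch: pH = pKa + log([OI-]/[HOI]) = 10.66 + log(0.11/0.29)
pH = 10.66 + (-0.421) = 10.24

pH = 10.24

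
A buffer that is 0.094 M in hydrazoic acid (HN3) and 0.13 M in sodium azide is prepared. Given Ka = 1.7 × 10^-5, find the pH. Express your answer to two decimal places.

pH = 4.91

pKa = −log(1.7 × 10^-5) = 4.770
pH = pKa + log([A⁻]/[HA]) = 4.770 + log(0.13/0.094)
pH = 4.770 + (+0.141) = 4.91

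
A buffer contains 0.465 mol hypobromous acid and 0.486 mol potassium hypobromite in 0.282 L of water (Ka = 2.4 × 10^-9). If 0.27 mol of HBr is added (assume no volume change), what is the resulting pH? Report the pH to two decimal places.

pH = 8.09

After neutralization: n(HOBr) = 0.735 mol, n(OBr-) = 0.216 mol.
pKa = −log(2.4 × 10^-9) = 8.620
pH = pKa + log([A⁻]/[HA]) = 8.620 + log(0.216/0.735) = 8.620 -0.532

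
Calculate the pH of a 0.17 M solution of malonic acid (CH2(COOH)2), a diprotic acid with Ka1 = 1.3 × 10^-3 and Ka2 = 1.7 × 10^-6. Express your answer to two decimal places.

Ka1 ≫ Ka2, so treat the first dissociation as the only significant source of H+.
Ka1 = x²/(0.17 − x) = 1.3 × 10^-3
Solving the quadratic: x = (−Ka1 + √(Ka1² + 4·Ka1·C₀))/2 = 1.42 × 10^-2 M
pH = −log(1.42 × 10^-2) = 1.85

pH = 1.85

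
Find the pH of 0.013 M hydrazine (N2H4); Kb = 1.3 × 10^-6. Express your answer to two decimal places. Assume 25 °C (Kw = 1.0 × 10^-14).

pH = 10.11

N2H4 + H2O ⇌ N2H5+ + OH-
From the ICE table, Kb = [OH-]²/(0.013 − [OH-]) = 1.3 × 10^-6.
Neglecting [OH-] in the denominator: [OH-] = √(1.3 × 10^-6 × 0.013) = 1.30 × 10^-4 M
([OH-]/C₀ = 1% < 5%, so the approximation holds.)
pOH = 3.89, so pH = 14.00 − pOH = 10.11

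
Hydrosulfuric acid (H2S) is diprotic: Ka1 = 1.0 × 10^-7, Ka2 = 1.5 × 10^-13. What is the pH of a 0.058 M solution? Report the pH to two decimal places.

pH = 4.12

Ka1 ≫ Ka2, so treat the first dissociation as the only significant source of H+.
Ka1 = x²/(0.058 − x) = 1.0 × 10^-7
x ≈ √(1.0 × 10^-7 × 0.058) = 7.62 × 10^-5 M
pH = −log(7.62 × 10^-5) = 4.12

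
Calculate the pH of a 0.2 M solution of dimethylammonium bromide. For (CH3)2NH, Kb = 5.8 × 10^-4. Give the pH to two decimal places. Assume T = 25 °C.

(CH3)2NH2+ is the conjugate acid of the weak base (CH3)2NH.
Ka = Kw/Kb = 1.0×10^-14 / 5.8 × 10^-4 = 1.72 × 10^-11
Ka = [H+]²/(0.2 − [H+]) = 1.72 × 10^-11
Neglecting [H+] in the denominator: [H+] = √(1.72 × 10^-11 × 0.2) = 1.85 × 10^-6 M
([H+]/C₀ = 0.00093% < 5%, so the approximation holds.)
pH = −log(1.85 × 10^-6) = 5.73

pH = 5.73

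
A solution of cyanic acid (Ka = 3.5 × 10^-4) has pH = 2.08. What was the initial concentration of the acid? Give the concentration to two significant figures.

C₀ = 2.1 × 10^-1 M

[H+] = 10^(-2.08) = 8.32 × 10^-3 M = x
Ka = x²/(C₀ − x) ⇒ C₀ = x + x²/Ka
C₀ = 8.32 × 10^-3 + (8.32 × 10^-3)²/(3.5 × 10^-4) = 2.06 × 10^-1 M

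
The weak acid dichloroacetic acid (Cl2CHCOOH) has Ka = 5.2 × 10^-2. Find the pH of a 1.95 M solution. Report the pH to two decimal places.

Cl2CHCOOH ⇌ Cl2CHCOO- + H+
From the ICE table, Ka = x²/(1.95 − x) = 5.2 × 10^-2.
Here C₀/Ka ≈ 37.5, so the small-x approximation fails. Use the quadratic:
x = [−0.052 + √(0.052² + 0.406)]/2 = 2.93 × 10^-1 M
pH = −log(2.93 × 10^-1) = 0.53

pH = 0.53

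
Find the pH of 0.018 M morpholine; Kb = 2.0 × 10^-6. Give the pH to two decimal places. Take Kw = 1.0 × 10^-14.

pH = 10.28

C4H8ONH + H2O ⇌ C4H8ONH2+ + OH-
From the ICE table, Kb = [OH-]²/(0.018 − [OH-]) = 2.0 × 10^-6.
Neglecting [OH-] in the denominator: [OH-] = √(2.0 × 10^-6 × 0.018) = 1.90 × 10^-4 M
Check: 1.1% ionized — well under 5%, approximation valid.
pOH = −log(1.90 × 10^-4) = 3.72; pH = 14.00 − 3.72 = 10.28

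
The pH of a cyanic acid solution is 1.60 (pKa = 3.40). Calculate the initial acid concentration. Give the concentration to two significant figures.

[H+] = 10^(-1.60) = 2.51 × 10^-2 M = x
Ka = 10^(−3.40) = 3.98 × 10^-4
Ka = x²/(C₀ − x) ⇒ C₀ = x + x²/Ka
C₀ = 2.51 × 10^-2 + (2.51 × 10^-2)²/(3.98 × 10^-4) = 1.61 M

C₀ = 1.6 M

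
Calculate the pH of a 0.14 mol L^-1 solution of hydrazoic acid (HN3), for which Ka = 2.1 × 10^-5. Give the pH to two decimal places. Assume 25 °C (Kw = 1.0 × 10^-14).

pH = 2.77

HN3 ⇌ N3- + H+
Let x = [H+] at equilibrium. Ka = x²/(0.14 − x).
Neglecting x in the denominator: x = √(2.1 × 10^-5 × 0.14) = 1.71 × 10^-3 M
(x/C₀ = 1.2% < 5%, so the approximation holds.)
pH = −log[H+] = −log(1.71 × 10^-3) = 2.77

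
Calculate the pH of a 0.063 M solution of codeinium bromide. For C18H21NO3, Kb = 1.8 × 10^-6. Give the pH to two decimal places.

C18H22NO3+ is the conjugate acid of the weak base C18H21NO3.
Ka = Kw/Kb = 1.0×10^-14 / 1.8 × 10^-6 = 5.56 × 10^-9
Ka = x²/(0.063 − x) = 5.56 × 10^-9
Since Ka ≪ C₀, x ≈ √(Ka·C₀) = 1.87 × 10^-5 M.
(x/C₀ = 0.03% < 5%, so the approximation holds.)
pH = −log(1.87 × 10^-5) = 4.73

pH = 4.73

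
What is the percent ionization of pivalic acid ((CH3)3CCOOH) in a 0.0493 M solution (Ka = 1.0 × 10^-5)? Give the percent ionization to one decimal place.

(CH3)3CCOOH ⇌ (CH3)3CCOO- + H+; let x = [H+] at equilibrium.
x ≈ √(Ka·C₀) = √(1.0 × 10^-5 × 0.0493) = 7.02 × 10^-4 M
% ionization = x/C₀ × 100% = 7.02 × 10^-4/0.0493 × 100% = 1.4%

1.4%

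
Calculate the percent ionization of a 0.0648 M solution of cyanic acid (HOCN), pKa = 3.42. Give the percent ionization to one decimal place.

HOCN ⇌ OCN- + H+; let x = [H+] at equilibrium.
Ka = 10^(−3.42) = 3.80 × 10^-4
Ka = x²/(C₀ − x); solving the quadratic gives x = 4.78 × 10^-3 M.
Fraction ionized = 4.78 × 10^-3 / 0.0648 = 0.0738 → 7.4%

7.4%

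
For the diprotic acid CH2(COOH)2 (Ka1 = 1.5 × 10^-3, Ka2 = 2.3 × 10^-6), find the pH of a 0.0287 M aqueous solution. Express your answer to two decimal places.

pH = 2.23

Ka1 ≫ Ka2, so treat the first dissociation as the only significant source of H+.
Ka1 = x²/(0.0287 − x) = 1.5 × 10^-3
Solving the quadratic: x = (−Ka1 + √(Ka1² + 4·Ka1·C₀))/2 = 5.85 × 10^-3 M
pH = −log(5.85 × 10^-3) = 2.23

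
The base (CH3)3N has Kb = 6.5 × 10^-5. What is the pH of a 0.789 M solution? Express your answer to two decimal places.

(CH3)3N + H2O ⇌ (CH3)3NH+ + OH-
Kb = [OH-]²/(0.789 − [OH-]) = 6.5 × 10^-5
Since Kb ≪ C₀, [OH-] ≈ √(Kb·C₀) = 7.16 × 10^-3 M.
pOH = −log(7.16 × 10^-3) = 2.15; pH = 14.00 − 2.15 = 11.85

pH = 11.85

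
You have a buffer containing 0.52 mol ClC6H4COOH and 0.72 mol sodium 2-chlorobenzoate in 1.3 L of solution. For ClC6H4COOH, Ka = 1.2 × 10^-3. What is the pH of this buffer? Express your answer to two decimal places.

pH = 3.06

pKa = −log(1.2 × 10^-3) = 2.921
Using pH = pKa + log([base]/[acid]) with [base]/[acid] = 0.72/0.52:
pH = 2.921 + (+0.141) = 3.06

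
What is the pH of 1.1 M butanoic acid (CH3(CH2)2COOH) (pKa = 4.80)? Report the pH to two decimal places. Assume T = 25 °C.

pH = 2.38

CH3(CH2)2COOH ⇌ CH3(CH2)2COO- + H+
Ka = 10^(−4.80) = 1.58 × 10^-5
Ka = [H+]²/(1.1 − [H+]) = 1.58 × 10^-5
Assume [H+] ≪ 1.1: [H+] ≈ √(1.58 × 10^-5 × 1.1) = 4.17 × 10^-3 M
Check: 0.38% ionized — well under 5%, approximation valid.
pH = −log(4.17 × 10^-3) = 2.38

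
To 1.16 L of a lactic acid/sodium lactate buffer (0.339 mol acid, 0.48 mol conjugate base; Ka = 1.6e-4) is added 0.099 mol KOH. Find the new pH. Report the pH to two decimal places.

pH = 4.18

OH- converts CH3CH(OH)COOH to CH3CH(OH)COO-: CH3CH(OH)COOH → 0.24 mol, CH3CH(OH)COO- → 0.579 mol.
pKa = −log(1.6 × 10^-4) = 3.796
pH = pKa + log(n_CH3CH(OH)COO-/n_CH3CH(OH)COOH) = 3.796 + log(0.579/0.24) = 3.796 + (+0.382)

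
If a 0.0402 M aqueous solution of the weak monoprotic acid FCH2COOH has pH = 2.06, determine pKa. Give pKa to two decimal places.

[H+] = 10^(-2.06) = 8.71 × 10^-3 M
At equilibrium [HA] = 0.0402 − 8.71 × 10^-3 = 3.15 × 10^-2 M
Ka = [H+][A-]/[HA] = (8.71 × 10^-3)² / 3.15 × 10^-2 = 2.41 × 10^-3
pKa = -log(2.41 × 10^-3) = 2.62

pKa = 2.62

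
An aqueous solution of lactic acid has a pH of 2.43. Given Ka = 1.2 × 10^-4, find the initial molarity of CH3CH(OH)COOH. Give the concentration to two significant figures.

C₀ = 1.2 × 10^-1 M

[H+] = 10^(-2.43) = 3.72 × 10^-3 M = x
Ka = x²/(C₀ − x) ⇒ C₀ = x + x²/Ka
C₀ = 3.72 × 10^-3 + (3.72 × 10^-3)²/(1.2 × 10^-4) = 1.19 × 10^-1 M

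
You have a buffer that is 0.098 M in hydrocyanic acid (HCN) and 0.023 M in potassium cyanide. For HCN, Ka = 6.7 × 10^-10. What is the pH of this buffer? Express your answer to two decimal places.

pKa = −log(6.7 × 10^-10) = 9.174
Henderson–Hasselbalch: pH = pKa + log([CN-]/[HCN]) = 9.174 + log(0.023/0.098)
pH = 9.174 + (-0.629) = 8.54

pH = 8.54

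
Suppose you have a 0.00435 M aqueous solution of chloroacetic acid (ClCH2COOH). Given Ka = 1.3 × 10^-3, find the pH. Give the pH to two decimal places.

pH = 2.74

ClCH2COOH ⇌ ClCH2COO- + H+
Let x = [H+] at equilibrium. Ka = x²/(0.00435 − x).
x is not negligible relative to C₀; solve x² + 0.0013·x − 5.65e-06 = 0.
x = (−Ka + √(Ka² + 4·Ka·C₀))/2 = 1.82 × 10^-3 M
pH = −log(1.82 × 10^-3) = 2.74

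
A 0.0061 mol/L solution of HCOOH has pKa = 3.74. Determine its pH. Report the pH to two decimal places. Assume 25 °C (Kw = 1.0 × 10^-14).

HCOOH ⇌ HCOO- + H+
Ka = 10^(−3.74) = 1.82 × 10^-4
From the ICE table, Ka = [H+]²/(0.0061 − [H+]) = 1.82 × 10^-4.
The 5% rule fails; solving [H+]² + Ka·[H+] − Ka·C₀ = 0 exactly:
[H+] = [−0.000182 + √(0.000182² + 4.44e-06)]/2 = 9.67 × 10^-4 M
pH = −log(9.67 × 10^-4) = 3.01

pH = 3.01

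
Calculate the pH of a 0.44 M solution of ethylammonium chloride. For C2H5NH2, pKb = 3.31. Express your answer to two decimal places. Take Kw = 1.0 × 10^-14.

pH = 5.52

C2H5NH3+ is the conjugate acid of the weak base C2H5NH2.
Kb = 10^(−3.31) = 4.90 × 10^-4
Ka = Kw/Kb = 1.0×10^-14 / 4.90 × 10^-4 = 2.04 × 10^-11
Ka = [H+]²/(0.44 − [H+]) = 2.04 × 10^-11
Neglecting [H+] in the denominator: [H+] = √(2.04 × 10^-11 × 0.44) = 3.00 × 10^-6 M
Check: 0.00068% ionized — well under 5%, approximation valid.
pH = −log(3.00 × 10^-6) = 5.52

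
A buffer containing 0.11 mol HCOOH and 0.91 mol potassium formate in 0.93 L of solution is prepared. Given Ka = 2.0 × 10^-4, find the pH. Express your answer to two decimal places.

pKa = −log(2.0 × 10^-4) = 3.699
Using pH = pKa + log([base]/[acid]) with [base]/[acid] = 0.91/0.11:
pH = 3.699 + (+0.918) = 4.62

pH = 4.62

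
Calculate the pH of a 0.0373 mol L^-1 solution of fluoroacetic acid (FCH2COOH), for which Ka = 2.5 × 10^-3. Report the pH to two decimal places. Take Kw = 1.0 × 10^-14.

FCH2COOH ⇌ FCH2COO- + H+
Ka = x²/(0.0373 − x) = 2.5 × 10^-3
Here C₀/Ka ≈ 14.9, so the small-x approximation fails. Use the quadratic:
x = (−Ka + √(Ka² + 4·Ka·C₀))/2 = 8.49 × 10^-3 M
pH = −log(8.49 × 10^-3) = 2.07

pH = 2.07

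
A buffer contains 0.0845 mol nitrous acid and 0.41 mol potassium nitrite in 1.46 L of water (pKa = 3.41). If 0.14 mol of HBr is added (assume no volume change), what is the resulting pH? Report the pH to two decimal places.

After neutralization: n(HNO2) = 0.225 mol, n(NO2-) = 0.27 mol.
pH = pKa + log([A⁻]/[HA]) = 3.41 + log(0.27/0.225) = 3.41 +0.079

pH = 3.49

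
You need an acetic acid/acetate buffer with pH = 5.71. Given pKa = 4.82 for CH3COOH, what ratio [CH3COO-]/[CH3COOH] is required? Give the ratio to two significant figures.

ratio = 7.8

pH = pKa + log(r) ⇒ log(r) = 5.71 − 4.82 = +0.89
r = [CH3COO-]/[CH3COOH] = 10^(+0.89) = 7.76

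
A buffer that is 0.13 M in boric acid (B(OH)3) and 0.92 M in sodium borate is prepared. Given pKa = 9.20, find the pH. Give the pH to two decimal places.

Using pH = pKa + log([base]/[acid]) with [base]/[acid] = 0.92/0.13:
pH = 9.20 + (+0.850) = 10.05

pH = 10.05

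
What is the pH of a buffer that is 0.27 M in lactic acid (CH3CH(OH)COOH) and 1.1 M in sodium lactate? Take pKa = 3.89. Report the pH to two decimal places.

Henderson–Hasselbalch: pH = pKa + log([CH3CH(OH)COO-]/[CH3CH(OH)COOH]) = 3.89 + log(1.1/0.27)
pH = 3.89 + (+0.610) = 4.50

pH = 4.50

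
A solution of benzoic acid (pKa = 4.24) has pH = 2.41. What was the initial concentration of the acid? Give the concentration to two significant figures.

[H+] = 10^(-2.41) = 3.89 × 10^-3 M = x
Ka = 10^(−4.24) = 5.75 × 10^-5
Ka = x²/(C₀ − x) ⇒ C₀ = x + x²/Ka
C₀ = 3.89 × 10^-3 + (3.89 × 10^-3)²/(5.75 × 10^-5) = 2.67 × 10^-1 M

C₀ = 2.7 × 10^-1 M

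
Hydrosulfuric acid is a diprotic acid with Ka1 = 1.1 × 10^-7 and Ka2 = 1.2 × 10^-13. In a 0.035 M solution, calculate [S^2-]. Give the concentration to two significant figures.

First ionization gives [H+] ≈ [HS-] = 6.20 × 10^-5 M.
Second step: Ka2 = [H+][S^2-]/[HS-] ≈ [S^2-] (since [H+] ≈ [HS-]).
So [S^2-] ≈ Ka2.

1.2 × 10^-13 M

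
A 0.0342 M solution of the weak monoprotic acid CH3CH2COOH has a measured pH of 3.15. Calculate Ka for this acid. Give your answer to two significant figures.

Ka = 1.5 × 10^-5

[H+] = 10^(-3.15) = 7.08 × 10^-4 M
At equilibrium [HA] = 0.0342 − 7.08 × 10^-4 = 3.35 × 10^-2 M
Ka = [H+][A-]/[HA] = (7.08 × 10^-4)² / 3.35 × 10^-2 = 1.5 × 10^-5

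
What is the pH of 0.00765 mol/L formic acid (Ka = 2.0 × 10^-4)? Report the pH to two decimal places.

HCOOH ⇌ HCOO- + H+
From the ICE table, Ka = [H+]²/(0.00765 − [H+]) = 2.0 × 10^-4.
[H+] is not negligible relative to C₀; solve [H+]² + 0.0002·[H+] − 1.53e-06 = 0.
[H+] = [−0.0002 + √(0.0002² + 6.12e-06)]/2 = 1.14 × 10^-3 M
pH = −log(1.14 × 10^-3) = 2.94

pH = 2.94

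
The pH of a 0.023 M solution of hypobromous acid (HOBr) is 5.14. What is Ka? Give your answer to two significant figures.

[H+] = 10^(-5.14) = 7.24 × 10^-6 M
At equilibrium [HA] = 0.023 − 7.24 × 10^-6 = 2.30 × 10^-2 M
Ka = [H+][A-]/[HA] = (7.24 × 10^-6)² / 2.30 × 10^-2 = 2.3 × 10^-9

Ka = 2.3 × 10^-9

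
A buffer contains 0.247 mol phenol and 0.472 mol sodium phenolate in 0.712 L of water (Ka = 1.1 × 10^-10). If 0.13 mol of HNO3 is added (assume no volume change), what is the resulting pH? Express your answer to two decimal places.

pH = 9.92

Added H+ converts C6H5O- to C6H5OH: C6H5OH → 0.377 mol, C6H5O- → 0.342 mol.
pKa = −log(1.1 × 10^-10) = 9.959
pH = pKa + log([A⁻]/[HA]) = 9.959 + log(0.342/0.377) = 9.959 -0.042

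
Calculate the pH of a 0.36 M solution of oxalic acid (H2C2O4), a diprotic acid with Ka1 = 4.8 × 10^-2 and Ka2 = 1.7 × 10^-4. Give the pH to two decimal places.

pH = 0.96

Since Ka1 ≫ Ka2, the first ionization dominates [H+].
Ka1 = x²/(0.36 − x) = 4.8 × 10^-2
Solving the quadratic: x = (−Ka1 + √(Ka1² + 4·Ka1·C₀))/2 = 1.10 × 10^-1 M
pH = −log(1.10 × 10^-1) = 0.96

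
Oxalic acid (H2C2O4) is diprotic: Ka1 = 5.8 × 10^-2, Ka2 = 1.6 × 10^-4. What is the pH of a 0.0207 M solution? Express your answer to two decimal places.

Since Ka1 ≫ Ka2, the first ionization dominates [H+].
Ka1 = x²/(0.0207 − x) = 5.8 × 10^-2
Solving the quadratic: x = (−Ka1 + √(Ka1² + 4·Ka1·C₀))/2 = 1.62 × 10^-2 M
pH = −log(1.62 × 10^-2) = 1.79

pH = 1.79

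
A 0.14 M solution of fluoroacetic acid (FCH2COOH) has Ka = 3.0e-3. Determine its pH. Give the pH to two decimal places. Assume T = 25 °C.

FCH2COOH ⇌ FCH2COO- + H+
Ka = x²/(0.14 − x) = 3.0 × 10^-3
Here C₀/Ka ≈ 46.7, so the small-x approximation fails. Use the quadratic:
x = (−Ka + √(Ka² + 4·Ka·C₀))/2 = 1.90 × 10^-2 M
pH = −log(1.90 × 10^-2) = 1.72

pH = 1.72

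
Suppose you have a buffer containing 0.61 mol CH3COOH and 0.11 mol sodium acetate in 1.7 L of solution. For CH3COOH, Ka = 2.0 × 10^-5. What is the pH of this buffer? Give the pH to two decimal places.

pKa = −log(2.0 × 10^-5) = 4.699
Using pH = pKa + log([base]/[acid]) with [base]/[acid] = 0.11/0.61:
pH = 4.699 + (-0.744) = 3.96

pH = 3.96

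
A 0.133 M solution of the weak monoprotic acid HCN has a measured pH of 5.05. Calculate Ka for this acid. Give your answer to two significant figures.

[H+] = 10^(-5.05) = 8.91 × 10^-6 M
At equilibrium [HA] = 0.133 − 8.91 × 10^-6 = 1.33 × 10^-1 M
Ka = [H+][A-]/[HA] = (8.91 × 10^-6)² / 1.33 × 10^-1 = 6.0 × 10^-10

Ka = 6.0 × 10^-10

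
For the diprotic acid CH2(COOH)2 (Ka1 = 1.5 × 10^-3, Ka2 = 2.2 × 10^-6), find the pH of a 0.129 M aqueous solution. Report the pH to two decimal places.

pH = 1.88

Ka1 ≫ Ka2, so treat the first dissociation as the only significant source of H+.
Ka1 = x²/(0.129 − x) = 1.5 × 10^-3
Solving the quadratic: x = (−Ka1 + √(Ka1² + 4·Ka1·C₀))/2 = 1.32 × 10^-2 M
pH = −log(1.32 × 10^-2) = 1.88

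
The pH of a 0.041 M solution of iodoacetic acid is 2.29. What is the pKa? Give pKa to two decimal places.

[H+] = 10^(-2.29) = 5.13 × 10^-3 M
At equilibrium [HA] = 0.041 − 5.13 × 10^-3 = 3.59 × 10^-2 M
Ka = [H+][A-]/[HA] = (5.13 × 10^-3)² / 3.59 × 10^-2 = 7.33 × 10^-4
pKa = -log(7.33 × 10^-4) = 3.13

pKa = 3.13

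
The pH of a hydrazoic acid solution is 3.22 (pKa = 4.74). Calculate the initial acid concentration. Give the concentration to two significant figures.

[H+] = 10^(-3.22) = 6.03 × 10^-4 M = x
Ka = 10^(−4.74) = 1.82 × 10^-5
Ka = x²/(C₀ − x) ⇒ C₀ = x + x²/Ka
C₀ = 6.03 × 10^-4 + (6.03 × 10^-4)²/(1.82 × 10^-5) = 2.06 × 10^-2 M

C₀ = 2.1 × 10^-2 M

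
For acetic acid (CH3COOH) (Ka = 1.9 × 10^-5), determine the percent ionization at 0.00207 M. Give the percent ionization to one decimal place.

CH3COOH ⇌ CH3COO- + H+; let x = [H+] at equilibrium.
Solve x² + 1.9e-05x − 3.93e-08 = 0 → x = 1.89 × 10^-4 M
Fraction ionized = 1.89 × 10^-4 / 0.00207 = 0.0913 → 9.1%

9.1%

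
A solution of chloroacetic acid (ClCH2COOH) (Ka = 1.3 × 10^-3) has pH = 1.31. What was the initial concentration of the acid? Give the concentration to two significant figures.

C₀ = 1.9 M

[H+] = 10^(-1.31) = 4.90 × 10^-2 M = x
Ka = x²/(C₀ − x) ⇒ C₀ = x + x²/Ka
C₀ = 4.90 × 10^-2 + (4.90 × 10^-2)²/(1.3 × 10^-3) = 1.90 M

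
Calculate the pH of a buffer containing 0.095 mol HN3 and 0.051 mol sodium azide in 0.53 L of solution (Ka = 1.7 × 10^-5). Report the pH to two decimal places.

pH = 4.50

pKa = −log(1.7 × 10^-5) = 4.770
Henderson–Hasselbalch: pH = pKa + log([N3-]/[HN3]) = 4.770 + log(0.051/0.095)
pH = 4.770 + (-0.270) = 4.50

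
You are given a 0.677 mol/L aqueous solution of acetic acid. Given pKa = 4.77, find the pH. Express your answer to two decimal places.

CH3COOH ⇌ CH3COO- + H+
Ka = 10^(−4.77) = 1.70 × 10^-5
From the ICE table, Ka = x²/(0.677 − x) = 1.70 × 10^-5.
Since Ka ≪ C₀, x ≈ √(Ka·C₀) = 3.39 × 10^-3 M.
pH = −log(3.39 × 10^-3) = 2.47

pH = 2.47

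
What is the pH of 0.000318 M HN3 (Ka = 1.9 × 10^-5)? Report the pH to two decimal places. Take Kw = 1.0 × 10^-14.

pH = 4.16

HN3 ⇌ N3- + H+
From the ICE table, Ka = x²/(0.000318 − x) = 1.9 × 10^-5.
Here C₀/Ka ≈ 16.7, so the small-x approximation fails. Use the quadratic:
x = [−1.9e-05 + √(1.9e-05² + 2.42e-08)]/2 = 6.88 × 10^-5 M
pH = −log(6.88 × 10^-5) = 4.16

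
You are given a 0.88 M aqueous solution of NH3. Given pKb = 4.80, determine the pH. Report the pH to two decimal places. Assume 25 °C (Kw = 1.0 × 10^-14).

NH3 + H2O ⇌ NH4+ + OH-
Kb = 10^(−4.80) = 1.58 × 10^-5
Let x = [OH-] at equilibrium. Kb = x²/(0.88 − x).
Since Kb ≪ C₀, x ≈ √(Kb·C₀) = 3.73 × 10^-3 M.
Check: 0.42% ionized — well under 5%, approximation valid.
pOH = 2.43, so pH = 14.00 − pOH = 11.57

pH = 11.57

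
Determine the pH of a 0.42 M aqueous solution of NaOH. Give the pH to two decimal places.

pH = 13.62

NaOH is a strong base; [OH-] = 0.42 M.
pOH = -log(0.42) = 0.38
pH = 14.00 - 0.38 = 13.62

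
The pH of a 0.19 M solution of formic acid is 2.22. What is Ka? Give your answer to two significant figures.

[H+] = 10^(-2.22) = 6.03 × 10^-3 M
At equilibrium [HA] = 0.19 − 6.03 × 10^-3 = 1.84 × 10^-1 M
Ka = [H+][A-]/[HA] = (6.03 × 10^-3)² / 1.84 × 10^-1 = 2.0 × 10^-4

Ka = 2.0 × 10^-4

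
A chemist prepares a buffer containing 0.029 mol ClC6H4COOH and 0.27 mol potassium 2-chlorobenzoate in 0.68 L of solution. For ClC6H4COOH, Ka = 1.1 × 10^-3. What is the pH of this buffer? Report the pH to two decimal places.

pKa = −log(1.1 × 10^-3) = 2.959
Henderson–Hasselbalch: pH = pKa + log([ClC6H4COO-]/[ClC6H4COOH]) = 2.959 + log(0.27/0.029)
pH = 2.959 + (+0.969) = 3.93

pH = 3.93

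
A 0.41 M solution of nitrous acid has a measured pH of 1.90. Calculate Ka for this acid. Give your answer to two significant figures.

Ka = 4.0 × 10^-4

[H+] = 10^(-1.90) = 1.26 × 10^-2 M
At equilibrium [HA] = 0.41 − 1.26 × 10^-2 = 3.97 × 10^-1 M
Ka = [H+][A-]/[HA] = (1.26 × 10^-2)² / 3.97 × 10^-1 = 4.0 × 10^-4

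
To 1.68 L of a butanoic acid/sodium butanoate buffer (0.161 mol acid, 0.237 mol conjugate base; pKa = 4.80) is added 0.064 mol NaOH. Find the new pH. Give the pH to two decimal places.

OH- converts CH3(CH2)2COOH to CH3(CH2)2COO-: CH3(CH2)2COOH → 0.097 mol, CH3(CH2)2COO- → 0.301 mol.
pH = pKa + log(n_CH3(CH2)2COO-/n_CH3(CH2)2COOH) = 4.80 + log(0.301/0.097) = 4.80 + (+0.492)

pH = 5.29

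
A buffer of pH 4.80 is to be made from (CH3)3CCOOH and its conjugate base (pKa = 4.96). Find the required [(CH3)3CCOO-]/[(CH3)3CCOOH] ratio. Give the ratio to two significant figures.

pH = pKa + log(r) ⇒ log(r) = 4.80 − 4.96 = -0.16
r = [(CH3)3CCOO-]/[(CH3)3CCOOH] = 10^(-0.16) = 0.692

ratio = 0.69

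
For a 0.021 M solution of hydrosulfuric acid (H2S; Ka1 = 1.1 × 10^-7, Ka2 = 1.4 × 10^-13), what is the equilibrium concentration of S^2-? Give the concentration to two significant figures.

1.4 × 10^-13 M

First ionization gives [H+] ≈ [HS-] = 4.81 × 10^-5 M.
Second step: Ka2 = [H+][S^2-]/[HS-] ≈ [S^2-] (since [H+] ≈ [HS-]).
So [S^2-] ≈ Ka2.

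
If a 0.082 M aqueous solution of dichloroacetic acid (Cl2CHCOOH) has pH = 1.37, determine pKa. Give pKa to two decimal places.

pKa = 1.33

[H+] = 10^(-1.37) = 4.27 × 10^-2 M
At equilibrium [HA] = 0.082 − 4.27 × 10^-2 = 3.93 × 10^-2 M
Ka = [H+][A-]/[HA] = (4.27 × 10^-2)² / 3.93 × 10^-2 = 4.64 × 10^-2
pKa = -log(4.64 × 10^-2) = 1.33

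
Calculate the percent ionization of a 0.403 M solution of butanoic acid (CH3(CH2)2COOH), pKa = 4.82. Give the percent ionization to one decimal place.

CH3(CH2)2COOH ⇌ CH3(CH2)2COO- + H+; let x = [H+] at equilibrium.
Ka = 10^(−4.82) = 1.51 × 10^-5
x ≈ √(Ka·C₀) = √(1.51 × 10^-5 × 0.403) = 2.47 × 10^-3 M
% ionization = x/C₀ × 100% = 2.47 × 10^-3/0.403 × 100% = 0.6%

0.6%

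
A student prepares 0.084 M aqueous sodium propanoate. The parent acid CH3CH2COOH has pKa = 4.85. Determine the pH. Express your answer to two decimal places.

pH = 8.89

CH3CH2COO- is the conjugate base of the weak acid CH3CH2COOH.
Ka = 10^(−4.85) = 1.41 × 10^-5
Kb = Kw/Ka = 1.0×10^-14 / 1.41 × 10^-5 = 7.09 × 10^-10
From the ICE table, Kb = x²/(0.084 − x) = 7.09 × 10^-10.
Assume x ≪ 0.084: x ≈ √(7.09 × 10^-10 × 0.084) = 7.72 × 10^-6 M
Check: 0.0092% ionized — well under 5%, approximation valid.
pOH = −log(7.72 × 10^-6) = 5.11; pH = 14.00 − 5.11 = 8.89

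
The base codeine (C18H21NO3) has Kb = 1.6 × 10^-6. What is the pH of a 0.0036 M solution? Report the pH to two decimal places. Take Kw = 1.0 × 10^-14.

pH = 9.88

C18H21NO3 + H2O ⇌ C18H22NO3+ + OH-
From the ICE table, Kb = x²/(0.0036 − x) = 1.6 × 10^-6.
Assume x ≪ 0.0036: x ≈ √(1.6 × 10^-6 × 0.0036) = 7.59 × 10^-5 M
pOH = 4.12, so pH = 14.00 − pOH = 9.88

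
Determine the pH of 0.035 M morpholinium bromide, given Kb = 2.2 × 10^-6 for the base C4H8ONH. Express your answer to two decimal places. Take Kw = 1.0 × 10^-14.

pH = 4.90

C4H8ONH2+ is the conjugate acid of the weak base C4H8ONH.
Ka = Kw/Kb = 1.0×10^-14 / 2.2 × 10^-6 = 4.55 × 10^-9
Let x = [H+] at equilibrium. Ka = x²/(0.035 − x).
Neglecting x in the denominator: x = √(4.55 × 10^-9 × 0.035) = 1.26 × 10^-5 M
pH = −log[H+] = −log(1.26 × 10^-5) = 4.90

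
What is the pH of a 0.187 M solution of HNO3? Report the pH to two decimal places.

pH = 0.73

HNO3 is a strong acid and dissociates completely, so [H+] = 0.187 M.
pH = -log(0.187) = 0.73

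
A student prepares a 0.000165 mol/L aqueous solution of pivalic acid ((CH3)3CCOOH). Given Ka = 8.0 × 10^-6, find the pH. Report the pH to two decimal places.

(CH3)3CCOOH ⇌ (CH3)3CCOO- + H+
Ka = [H+]²/(0.000165 − [H+]) = 8.0 × 10^-6
The 5% rule fails; solving [H+]² + Ka·[H+] − Ka·C₀ = 0 exactly:
[H+] = [−8e-06 + √(8e-06² + 5.28e-09)]/2 = 3.26 × 10^-5 M
pH = −log[H+] = −log(3.26 × 10^-5) = 4.49

pH = 4.49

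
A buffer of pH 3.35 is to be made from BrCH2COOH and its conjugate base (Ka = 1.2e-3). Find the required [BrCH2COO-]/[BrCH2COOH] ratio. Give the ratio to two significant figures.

pKa = -log(1.2 × 10^-3) = 2.921
pH = pKa + log(r) ⇒ log(r) = 3.35 − 2.921 = +0.429
r = [BrCH2COO-]/[BrCH2COOH] = 10^(+0.429) = 2.69

ratio = 2.7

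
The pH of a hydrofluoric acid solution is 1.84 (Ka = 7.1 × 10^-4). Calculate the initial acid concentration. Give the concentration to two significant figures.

C₀ = 3.1 × 10^-1 M

[H+] = 10^(-1.84) = 1.45 × 10^-2 M = x
Ka = x²/(C₀ − x) ⇒ C₀ = x + x²/Ka
C₀ = 1.45 × 10^-2 + (1.45 × 10^-2)²/(7.1 × 10^-4) = 3.11 × 10^-1 M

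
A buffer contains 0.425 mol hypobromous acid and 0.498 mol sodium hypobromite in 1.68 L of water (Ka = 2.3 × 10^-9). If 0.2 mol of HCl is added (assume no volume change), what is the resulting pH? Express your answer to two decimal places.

pH = 8.32

After neutralization: n(HOBr) = 0.625 mol, n(OBr-) = 0.298 mol.
pKa = −log(2.3 × 10^-9) = 8.638
pH = pKa + log([A⁻]/[HA]) = 8.638 + log(0.298/0.625) = 8.638 -0.322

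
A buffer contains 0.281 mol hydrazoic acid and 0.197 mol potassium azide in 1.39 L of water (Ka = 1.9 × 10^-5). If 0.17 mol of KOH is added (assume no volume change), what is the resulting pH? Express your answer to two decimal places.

pH = 5.24

After neutralization: n(HN3) = 0.111 mol, n(N3-) = 0.367 mol.
pKa = −log(1.9 × 10^-5) = 4.721
pH = pKa + log(n_N3-/n_HN3) = 4.721 + log(0.367/0.111) = 4.721 + (+0.519)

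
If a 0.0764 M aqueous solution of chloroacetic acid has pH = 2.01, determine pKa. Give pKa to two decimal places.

pKa = 2.84

[H+] = 10^(-2.01) = 9.77 × 10^-3 M
At equilibrium [HA] = 0.0764 − 9.77 × 10^-3 = 6.66 × 10^-2 M
Ka = [H+][A-]/[HA] = (9.77 × 10^-3)² / 6.66 × 10^-2 = 1.43 × 10^-3
pKa = -log(1.43 × 10^-3) = 2.84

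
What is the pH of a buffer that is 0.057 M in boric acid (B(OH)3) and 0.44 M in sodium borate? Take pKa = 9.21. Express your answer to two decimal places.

pH = 10.10

Henderson–Hasselbalch: pH = pKa + log([B(OH)4-]/[B(OH)3]) = 9.21 + log(0.44/0.057)
pH = 9.21 + (+0.888) = 10.10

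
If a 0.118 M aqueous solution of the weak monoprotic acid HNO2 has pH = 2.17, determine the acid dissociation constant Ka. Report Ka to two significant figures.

Ka = 4.1 × 10^-4

[H+] = 10^(-2.17) = 6.76 × 10^-3 M
At equilibrium [HA] = 0.118 − 6.76 × 10^-3 = 1.11 × 10^-1 M
Ka = [H+][A-]/[HA] = (6.76 × 10^-3)² / 1.11 × 10^-1 = 4.1 × 10^-4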